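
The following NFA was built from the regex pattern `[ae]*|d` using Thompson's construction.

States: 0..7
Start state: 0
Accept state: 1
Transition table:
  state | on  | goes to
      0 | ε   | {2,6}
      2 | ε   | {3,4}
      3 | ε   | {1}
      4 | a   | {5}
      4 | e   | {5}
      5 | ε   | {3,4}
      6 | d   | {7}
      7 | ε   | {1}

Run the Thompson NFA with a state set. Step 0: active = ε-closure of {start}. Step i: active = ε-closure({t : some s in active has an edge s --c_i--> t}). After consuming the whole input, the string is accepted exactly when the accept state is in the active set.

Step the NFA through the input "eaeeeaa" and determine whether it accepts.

Answer: ACCEPT

Trace:
start: ε-closure({0}) = {0,1,2,3,4,6}
'e' @ 1: {1,3,4,5}  (accept∈set)
'a' @ 2: {1,3,4,5}  (accept∈set)
'e' @ 3: {1,3,4,5}  (accept∈set)
'e' @ 4: {1,3,4,5}  (accept∈set)
'e' @ 5: {1,3,4,5}  (accept∈set)
'a' @ 6: {1,3,4,5}  (accept∈set)
'a' @ 7: {1,3,4,5}  (accept∈set)
end set {1,3,4,5} — state 1 in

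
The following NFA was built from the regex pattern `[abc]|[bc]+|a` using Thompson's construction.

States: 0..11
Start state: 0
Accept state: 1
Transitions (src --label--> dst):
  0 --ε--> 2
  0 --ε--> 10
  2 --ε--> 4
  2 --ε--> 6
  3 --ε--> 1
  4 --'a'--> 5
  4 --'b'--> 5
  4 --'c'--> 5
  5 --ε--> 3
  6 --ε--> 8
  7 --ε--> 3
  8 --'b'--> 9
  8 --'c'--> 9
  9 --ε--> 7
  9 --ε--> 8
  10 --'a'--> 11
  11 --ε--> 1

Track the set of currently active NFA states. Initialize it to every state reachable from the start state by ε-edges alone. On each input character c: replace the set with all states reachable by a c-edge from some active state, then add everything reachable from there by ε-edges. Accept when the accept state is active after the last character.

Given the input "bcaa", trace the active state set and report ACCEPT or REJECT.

initial (ε-close {0}): {0,2,4,6,8,10}
'b' @ 1: {1,3,5,7,8,9}  (accept∈set)
'c' @ 2: {1,3,7,8,9}  (accept∈set)
'a' @ 3: {}  — state set empty
rest 'a' ignored (set empty)
final: {}; accept 1 not in set

Answer: REJECT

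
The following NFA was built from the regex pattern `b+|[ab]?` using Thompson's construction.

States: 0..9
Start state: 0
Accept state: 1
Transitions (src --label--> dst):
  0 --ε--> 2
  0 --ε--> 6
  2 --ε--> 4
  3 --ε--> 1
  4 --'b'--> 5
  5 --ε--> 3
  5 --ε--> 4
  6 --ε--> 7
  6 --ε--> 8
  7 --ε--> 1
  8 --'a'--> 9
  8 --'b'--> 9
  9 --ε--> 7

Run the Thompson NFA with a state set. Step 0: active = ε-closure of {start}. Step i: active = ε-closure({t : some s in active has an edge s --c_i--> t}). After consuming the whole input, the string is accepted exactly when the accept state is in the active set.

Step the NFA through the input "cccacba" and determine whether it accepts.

S₀ = ε-closure({0}) = {0,1,2,4,6,7,8}
'c' @ 1: {}  — no active states
rest 'ccacba' ignored (set empty)
after full input: {}  (accept=1 not in)

Answer: REJECT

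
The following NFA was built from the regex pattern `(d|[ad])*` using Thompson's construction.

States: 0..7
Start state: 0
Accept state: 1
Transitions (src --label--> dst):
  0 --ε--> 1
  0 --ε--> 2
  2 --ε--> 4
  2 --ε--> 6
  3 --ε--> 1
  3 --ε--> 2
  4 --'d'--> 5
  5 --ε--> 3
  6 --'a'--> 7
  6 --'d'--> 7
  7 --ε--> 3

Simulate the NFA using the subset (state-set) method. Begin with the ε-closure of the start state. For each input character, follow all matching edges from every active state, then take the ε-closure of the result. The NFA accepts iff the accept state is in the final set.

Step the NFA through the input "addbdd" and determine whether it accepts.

start: ε-closure({0}) = {0,1,2,4,6}
'a' @ 1: {1,2,3,4,6,7}  (accept∈set)
'd' @ 2: {1,2,3,4,5,6,7}  (accept∈set)
'd' @ 3: {1,2,3,4,5,6,7}  (accept∈set)
'b' @ 4: {}  — state set empty
rest 'dd' ignored (set empty)
end set {} — state 1 not in

Answer: REJECT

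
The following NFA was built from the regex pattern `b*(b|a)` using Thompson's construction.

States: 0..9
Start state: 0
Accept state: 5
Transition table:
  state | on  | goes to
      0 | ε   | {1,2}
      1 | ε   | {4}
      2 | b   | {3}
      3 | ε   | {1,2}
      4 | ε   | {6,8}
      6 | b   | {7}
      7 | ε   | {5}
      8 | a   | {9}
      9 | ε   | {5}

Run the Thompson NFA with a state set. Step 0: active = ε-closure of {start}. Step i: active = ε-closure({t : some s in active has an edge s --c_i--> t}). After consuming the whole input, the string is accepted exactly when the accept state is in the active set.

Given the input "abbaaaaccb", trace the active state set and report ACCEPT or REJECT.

start: ε-closure({0}) = {0,1,2,4,6,8}
'a' @ 1: {5,9}  ✓accept
'b' @ 2: {}  — state set empty
rest 'baaaaccb' ignored (set empty)
after full input: {}  (accept=5 not in)

Answer: REJECT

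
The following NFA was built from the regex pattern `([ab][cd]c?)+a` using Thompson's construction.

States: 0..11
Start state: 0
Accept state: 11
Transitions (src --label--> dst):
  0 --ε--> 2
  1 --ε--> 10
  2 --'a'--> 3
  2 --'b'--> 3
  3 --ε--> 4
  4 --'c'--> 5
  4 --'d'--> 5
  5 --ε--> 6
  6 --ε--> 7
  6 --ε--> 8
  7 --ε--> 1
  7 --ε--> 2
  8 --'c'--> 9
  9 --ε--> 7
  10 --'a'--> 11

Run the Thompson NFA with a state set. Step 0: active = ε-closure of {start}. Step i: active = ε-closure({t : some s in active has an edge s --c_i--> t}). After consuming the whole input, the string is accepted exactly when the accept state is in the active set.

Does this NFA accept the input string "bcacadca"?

Answer: ACCEPT

Trace:
S₀ = ε-closure({0}) = {0,2}
'b' @ 1: {3,4}
'c' @ 2: {1,2,5,6,7,8,10}
'a' @ 3: {3,4,11}  [accepting]
'c' @ 4: {1,2,5,6,7,8,10}
'a' @ 5: {3,4,11}  [accepting]
'd' @ 6: {1,2,5,6,7,8,10}
'c' @ 7: {1,2,7,9,10}
'a' @ 8: {3,4,11}  [accepting]
after full input: {3,4,11}  (accept=11 in)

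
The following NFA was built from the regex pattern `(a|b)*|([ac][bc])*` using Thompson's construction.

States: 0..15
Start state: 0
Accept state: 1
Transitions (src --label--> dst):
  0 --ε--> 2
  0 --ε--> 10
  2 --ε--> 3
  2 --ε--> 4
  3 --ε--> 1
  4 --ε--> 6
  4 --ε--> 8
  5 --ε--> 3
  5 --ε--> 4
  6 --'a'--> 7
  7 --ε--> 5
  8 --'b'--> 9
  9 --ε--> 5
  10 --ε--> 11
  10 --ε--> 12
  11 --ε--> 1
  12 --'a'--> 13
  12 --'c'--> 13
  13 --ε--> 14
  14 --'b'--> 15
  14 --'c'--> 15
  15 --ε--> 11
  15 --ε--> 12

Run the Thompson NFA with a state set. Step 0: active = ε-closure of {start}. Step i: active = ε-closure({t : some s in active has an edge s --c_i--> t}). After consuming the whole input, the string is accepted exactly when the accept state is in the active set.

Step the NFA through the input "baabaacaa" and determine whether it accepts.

start: ε-closure({0}) = {0,1,2,3,4,6,8,10,11,12}
'b' @ 1: {1,3,4,5,6,8,9}  (accept∈set)
'a' @ 2: {1,3,4,5,6,7,8}  (accept∈set)
'a' @ 3: {1,3,4,5,6,7,8}  (accept∈set)
'b' @ 4: {1,3,4,5,6,8,9}  (accept∈set)
'a' @ 5: {1,3,4,5,6,7,8}  (accept∈set)
'a' @ 6: {1,3,4,5,6,7,8}  (accept∈set)
'c' @ 7: {}  — no active states
rest 'aa' ignored (set empty)
after full input: {}  (accept=1 not in)

Answer: REJECT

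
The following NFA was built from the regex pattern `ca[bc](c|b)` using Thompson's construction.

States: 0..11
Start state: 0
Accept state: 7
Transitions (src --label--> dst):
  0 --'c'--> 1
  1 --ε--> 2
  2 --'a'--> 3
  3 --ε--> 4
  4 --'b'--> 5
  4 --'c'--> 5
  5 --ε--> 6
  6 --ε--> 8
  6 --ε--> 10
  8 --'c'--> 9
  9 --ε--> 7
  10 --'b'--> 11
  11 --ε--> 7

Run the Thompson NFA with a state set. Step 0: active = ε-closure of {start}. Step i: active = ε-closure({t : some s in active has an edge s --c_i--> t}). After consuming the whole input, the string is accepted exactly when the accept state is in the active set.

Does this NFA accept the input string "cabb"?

Answer: ACCEPT

Steps:
S₀ = ε-closure({0}) = {0}
'c' @ 1: {1,2}
'a' @ 2: {3,4}
'b' @ 3: {5,6,8,10}
'b' @ 4: {7,11}  (accept∈set)
final: {7,11}; accept 7 in set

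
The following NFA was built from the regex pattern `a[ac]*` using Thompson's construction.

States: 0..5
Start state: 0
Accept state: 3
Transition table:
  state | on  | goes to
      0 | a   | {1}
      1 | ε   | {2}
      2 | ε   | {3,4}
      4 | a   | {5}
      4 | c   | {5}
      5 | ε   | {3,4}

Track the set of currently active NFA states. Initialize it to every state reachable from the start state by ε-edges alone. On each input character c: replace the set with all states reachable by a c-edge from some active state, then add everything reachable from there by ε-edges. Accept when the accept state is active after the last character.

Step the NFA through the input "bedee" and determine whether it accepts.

Answer: REJECT

Derivation:
initial (ε-close {0}): {0}
'b' @ 1: {}  — state set empty
rest 'edee' ignored (set empty)
final: {}; accept 3 not in set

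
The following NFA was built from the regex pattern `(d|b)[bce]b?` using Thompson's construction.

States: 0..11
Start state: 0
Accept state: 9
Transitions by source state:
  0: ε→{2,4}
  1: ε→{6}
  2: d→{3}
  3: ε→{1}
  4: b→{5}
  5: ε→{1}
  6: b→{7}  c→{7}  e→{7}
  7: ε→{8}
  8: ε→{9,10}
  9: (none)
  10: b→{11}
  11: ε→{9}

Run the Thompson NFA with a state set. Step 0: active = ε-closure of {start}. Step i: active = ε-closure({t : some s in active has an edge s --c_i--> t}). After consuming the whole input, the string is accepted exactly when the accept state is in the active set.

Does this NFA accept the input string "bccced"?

Answer: REJECT

Derivation:
S₀ = ε-closure({0}) = {0,2,4}
'b' @ 1: {1,5,6}
'c' @ 2: {7,8,9,10}  (accept∈set)
'c' @ 3: {}  — state set empty
rest 'ced' ignored (set empty)
end set {} — state 9 not in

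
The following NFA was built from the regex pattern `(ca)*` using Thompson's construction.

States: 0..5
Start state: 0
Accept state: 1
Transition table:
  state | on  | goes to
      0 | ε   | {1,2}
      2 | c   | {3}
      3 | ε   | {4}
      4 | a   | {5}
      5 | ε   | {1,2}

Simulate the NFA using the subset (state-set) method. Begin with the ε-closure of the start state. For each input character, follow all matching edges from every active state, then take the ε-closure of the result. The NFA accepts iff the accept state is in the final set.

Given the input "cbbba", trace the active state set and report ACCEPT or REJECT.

Answer: REJECT

Derivation:
S₀ = ε-closure({0}) = {0,1,2}
'c' @ 1: {3,4}
'b' @ 2: {}  — dead — no transitions
rest 'bba' ignored (set empty)
final: {}; accept 1 not in set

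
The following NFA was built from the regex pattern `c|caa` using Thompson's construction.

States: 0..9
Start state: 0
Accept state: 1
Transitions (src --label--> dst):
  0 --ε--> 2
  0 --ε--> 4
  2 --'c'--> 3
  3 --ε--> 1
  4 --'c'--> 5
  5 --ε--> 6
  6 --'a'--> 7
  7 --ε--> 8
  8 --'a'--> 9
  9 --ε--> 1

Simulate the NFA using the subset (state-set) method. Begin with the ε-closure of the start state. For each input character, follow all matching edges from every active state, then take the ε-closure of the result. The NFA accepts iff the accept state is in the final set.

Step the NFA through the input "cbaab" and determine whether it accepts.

initial (ε-close {0}): {0,2,4}
'c' @ 1: {1,3,5,6}  [accepting]
'b' @ 2: {}  — no active states
rest 'aab' ignored (set empty)
end set {} — state 1 not in

Answer: REJECT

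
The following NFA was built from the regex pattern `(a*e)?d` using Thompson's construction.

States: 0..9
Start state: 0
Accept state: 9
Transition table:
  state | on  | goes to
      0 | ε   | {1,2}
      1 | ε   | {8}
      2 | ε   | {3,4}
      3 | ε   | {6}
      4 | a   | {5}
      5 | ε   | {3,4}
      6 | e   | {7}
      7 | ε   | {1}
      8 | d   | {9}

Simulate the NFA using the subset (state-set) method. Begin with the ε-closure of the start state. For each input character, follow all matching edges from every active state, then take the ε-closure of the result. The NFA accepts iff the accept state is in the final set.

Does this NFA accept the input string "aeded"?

S₀ = ε-closure({0}) = {0,1,2,3,4,6,8}
'a' @ 1: {3,4,5,6}
'e' @ 2: {1,7,8}
'd' @ 3: {9}  ✓accept
'e' @ 4: {}  — no active states
rest 'd' ignored (set empty)
end set {} — state 9 not in

Answer: REJECT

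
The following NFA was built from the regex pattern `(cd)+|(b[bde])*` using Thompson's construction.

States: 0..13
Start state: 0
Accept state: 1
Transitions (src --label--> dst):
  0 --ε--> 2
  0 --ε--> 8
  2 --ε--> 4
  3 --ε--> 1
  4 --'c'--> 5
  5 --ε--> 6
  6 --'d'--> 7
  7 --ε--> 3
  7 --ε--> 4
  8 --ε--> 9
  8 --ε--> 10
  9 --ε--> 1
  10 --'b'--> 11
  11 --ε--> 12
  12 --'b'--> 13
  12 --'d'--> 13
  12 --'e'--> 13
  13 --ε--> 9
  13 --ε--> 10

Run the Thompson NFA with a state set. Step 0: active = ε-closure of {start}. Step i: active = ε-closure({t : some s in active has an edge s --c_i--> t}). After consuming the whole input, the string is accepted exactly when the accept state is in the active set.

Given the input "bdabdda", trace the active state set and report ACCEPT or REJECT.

Answer: REJECT

Steps:
S₀ = ε-closure({0}) = {0,1,2,4,8,9,10}
'b' @ 1: {11,12}
'd' @ 2: {1,9,10,13}  [accepting]
'a' @ 3: {}  — no active states
rest 'bdda' ignored (set empty)
end set {} — state 1 not in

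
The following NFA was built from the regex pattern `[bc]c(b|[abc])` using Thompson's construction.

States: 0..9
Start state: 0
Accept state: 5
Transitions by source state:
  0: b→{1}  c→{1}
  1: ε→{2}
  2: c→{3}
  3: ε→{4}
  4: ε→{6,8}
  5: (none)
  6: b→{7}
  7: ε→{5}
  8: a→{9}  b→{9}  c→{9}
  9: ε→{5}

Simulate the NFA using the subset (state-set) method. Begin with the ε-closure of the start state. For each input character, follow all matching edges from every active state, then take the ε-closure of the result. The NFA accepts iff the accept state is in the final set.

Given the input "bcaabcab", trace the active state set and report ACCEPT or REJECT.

initial (ε-close {0}): {0}
'b' @ 1: {1,2}
'c' @ 2: {3,4,6,8}
'a' @ 3: {5,9}  ✓accept
'a' @ 4: {}  — dead — no transitions
rest 'bcab' ignored (set empty)
after full input: {}  (accept=5 not in)

Answer: REJECT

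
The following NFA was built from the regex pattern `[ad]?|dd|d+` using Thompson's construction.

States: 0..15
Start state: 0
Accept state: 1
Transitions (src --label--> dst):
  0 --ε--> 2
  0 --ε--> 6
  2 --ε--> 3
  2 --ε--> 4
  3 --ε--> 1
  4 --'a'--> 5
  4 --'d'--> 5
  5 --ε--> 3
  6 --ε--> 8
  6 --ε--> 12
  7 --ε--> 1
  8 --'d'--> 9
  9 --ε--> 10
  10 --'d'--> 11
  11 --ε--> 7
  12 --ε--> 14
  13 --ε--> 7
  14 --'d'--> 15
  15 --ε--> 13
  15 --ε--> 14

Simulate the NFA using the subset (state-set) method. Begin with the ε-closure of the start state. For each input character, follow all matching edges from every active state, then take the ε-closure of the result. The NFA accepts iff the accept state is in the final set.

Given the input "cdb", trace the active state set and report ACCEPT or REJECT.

Answer: REJECT

Trace:
initial (ε-close {0}): {0,1,2,3,4,6,8,12,14}
'c' @ 1: {}  — state set empty
rest 'db' ignored (set empty)
end set {} — state 1 not in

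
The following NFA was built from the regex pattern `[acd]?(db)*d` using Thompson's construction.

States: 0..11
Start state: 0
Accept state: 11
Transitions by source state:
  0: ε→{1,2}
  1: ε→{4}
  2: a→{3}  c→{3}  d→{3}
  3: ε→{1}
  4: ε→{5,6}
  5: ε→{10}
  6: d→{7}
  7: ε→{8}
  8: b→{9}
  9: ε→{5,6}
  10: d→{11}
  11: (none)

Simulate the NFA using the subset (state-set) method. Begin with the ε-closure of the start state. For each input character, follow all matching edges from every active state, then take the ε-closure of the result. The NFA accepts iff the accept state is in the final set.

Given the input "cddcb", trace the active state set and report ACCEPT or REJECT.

Answer: REJECT

Steps:
S₀ = ε-closure({0}) = {0,1,2,4,5,6,10}
'c' @ 1: {1,3,4,5,6,10}
'd' @ 2: {7,8,11}  (accept∈set)
'd' @ 3: {}  — no active states
rest 'cb' ignored (set empty)
after full input: {}  (accept=11 not in)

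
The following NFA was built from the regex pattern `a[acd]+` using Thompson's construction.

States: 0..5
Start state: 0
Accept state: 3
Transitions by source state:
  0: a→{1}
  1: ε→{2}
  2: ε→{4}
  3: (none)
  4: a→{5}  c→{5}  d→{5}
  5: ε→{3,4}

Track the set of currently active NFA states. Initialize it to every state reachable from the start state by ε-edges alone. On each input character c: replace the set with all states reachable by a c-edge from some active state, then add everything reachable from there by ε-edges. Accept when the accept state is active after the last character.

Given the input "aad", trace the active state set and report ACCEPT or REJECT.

Answer: ACCEPT

Derivation:
initial (ε-close {0}): {0}
'a' @ 1: {1,2,4}
'a' @ 2: {3,4,5}  (accept∈set)
'd' @ 3: {3,4,5}  (accept∈set)
after full input: {3,4,5}  (accept=3 in)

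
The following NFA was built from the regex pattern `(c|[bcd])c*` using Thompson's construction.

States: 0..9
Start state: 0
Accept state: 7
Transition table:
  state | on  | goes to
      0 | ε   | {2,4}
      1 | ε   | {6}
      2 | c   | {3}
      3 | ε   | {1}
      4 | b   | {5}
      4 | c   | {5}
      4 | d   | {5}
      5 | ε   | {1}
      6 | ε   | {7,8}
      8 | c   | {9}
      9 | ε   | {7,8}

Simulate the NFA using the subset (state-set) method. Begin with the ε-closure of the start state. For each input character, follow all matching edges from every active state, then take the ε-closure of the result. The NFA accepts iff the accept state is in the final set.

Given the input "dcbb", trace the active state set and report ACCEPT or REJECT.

S₀ = ε-closure({0}) = {0,2,4}
'd' @ 1: {1,5,6,7,8}  [accepting]
'c' @ 2: {7,8,9}  [accepting]
'b' @ 3: {}  — no active states
rest 'b' ignored (set empty)
after full input: {}  (accept=7 not in)

Answer: REJECT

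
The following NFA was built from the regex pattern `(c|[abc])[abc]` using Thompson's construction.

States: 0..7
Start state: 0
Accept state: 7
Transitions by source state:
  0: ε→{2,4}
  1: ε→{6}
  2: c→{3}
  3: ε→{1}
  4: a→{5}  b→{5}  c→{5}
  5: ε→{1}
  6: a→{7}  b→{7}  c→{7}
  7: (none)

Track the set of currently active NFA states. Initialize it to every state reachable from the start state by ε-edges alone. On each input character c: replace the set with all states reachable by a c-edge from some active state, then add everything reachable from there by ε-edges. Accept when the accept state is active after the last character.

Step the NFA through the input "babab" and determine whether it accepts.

S₀ = ε-closure({0}) = {0,2,4}
'b' @ 1: {1,5,6}
'a' @ 2: {7}  (accept∈set)
'b' @ 3: {}  — no active states
rest 'ab' ignored (set empty)
after full input: {}  (accept=7 not in)

Answer: REJECT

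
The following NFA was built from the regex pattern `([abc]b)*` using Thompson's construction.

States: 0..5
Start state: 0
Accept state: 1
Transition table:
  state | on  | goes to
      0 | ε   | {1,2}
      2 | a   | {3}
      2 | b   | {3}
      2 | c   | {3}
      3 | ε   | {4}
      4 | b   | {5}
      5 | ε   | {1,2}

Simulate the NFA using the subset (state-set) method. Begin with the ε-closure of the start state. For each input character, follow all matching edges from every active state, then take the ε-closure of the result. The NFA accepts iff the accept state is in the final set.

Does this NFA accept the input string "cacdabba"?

initial (ε-close {0}): {0,1,2}
'c' @ 1: {3,4}
'a' @ 2: {}  — dead — no transitions
rest 'cdabba' ignored (set empty)
after full input: {}  (accept=1 not in)

Answer: REJECT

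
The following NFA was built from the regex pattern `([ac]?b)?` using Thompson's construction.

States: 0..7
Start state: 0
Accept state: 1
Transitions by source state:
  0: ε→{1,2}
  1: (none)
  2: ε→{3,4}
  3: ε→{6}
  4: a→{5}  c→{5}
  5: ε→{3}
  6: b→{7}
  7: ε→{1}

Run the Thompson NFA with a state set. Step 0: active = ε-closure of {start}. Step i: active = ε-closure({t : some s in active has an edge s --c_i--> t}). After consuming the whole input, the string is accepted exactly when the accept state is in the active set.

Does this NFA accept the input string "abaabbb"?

start: ε-closure({0}) = {0,1,2,3,4,6}
'a' @ 1: {3,5,6}
'b' @ 2: {1,7}  ✓accept
'a' @ 3: {}  — state set empty
rest 'abbb' ignored (set empty)
after full input: {}  (accept=1 not in)

Answer: REJECT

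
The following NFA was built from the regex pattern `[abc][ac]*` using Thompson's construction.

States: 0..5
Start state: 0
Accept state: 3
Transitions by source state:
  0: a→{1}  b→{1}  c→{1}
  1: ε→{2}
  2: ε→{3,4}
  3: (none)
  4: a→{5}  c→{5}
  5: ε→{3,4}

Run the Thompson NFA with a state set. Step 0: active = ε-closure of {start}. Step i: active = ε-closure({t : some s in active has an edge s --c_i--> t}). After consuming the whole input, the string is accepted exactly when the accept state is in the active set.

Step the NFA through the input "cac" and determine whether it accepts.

Answer: ACCEPT

Derivation:
initial (ε-close {0}): {0}
'c' @ 1: {1,2,3,4}  ✓accept
'a' @ 2: {3,4,5}  ✓accept
'c' @ 3: {3,4,5}  ✓accept
end set {3,4,5} — state 3 in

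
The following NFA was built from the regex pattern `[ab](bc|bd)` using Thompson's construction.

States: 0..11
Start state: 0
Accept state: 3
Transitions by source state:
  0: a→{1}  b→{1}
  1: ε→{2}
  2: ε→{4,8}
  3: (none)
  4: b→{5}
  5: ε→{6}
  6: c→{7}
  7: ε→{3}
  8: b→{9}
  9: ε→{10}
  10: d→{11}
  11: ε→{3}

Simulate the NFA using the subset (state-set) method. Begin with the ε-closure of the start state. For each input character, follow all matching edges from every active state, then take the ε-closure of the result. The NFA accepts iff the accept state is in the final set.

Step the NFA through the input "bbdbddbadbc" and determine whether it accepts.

Answer: REJECT

Steps:
start: ε-closure({0}) = {0}
'b' @ 1: {1,2,4,8}
'b' @ 2: {5,6,9,10}
'd' @ 3: {3,11}  (accept∈set)
'b' @ 4: {}  — dead — no transitions
rest 'ddbadbc' ignored (set empty)
end set {} — state 3 not in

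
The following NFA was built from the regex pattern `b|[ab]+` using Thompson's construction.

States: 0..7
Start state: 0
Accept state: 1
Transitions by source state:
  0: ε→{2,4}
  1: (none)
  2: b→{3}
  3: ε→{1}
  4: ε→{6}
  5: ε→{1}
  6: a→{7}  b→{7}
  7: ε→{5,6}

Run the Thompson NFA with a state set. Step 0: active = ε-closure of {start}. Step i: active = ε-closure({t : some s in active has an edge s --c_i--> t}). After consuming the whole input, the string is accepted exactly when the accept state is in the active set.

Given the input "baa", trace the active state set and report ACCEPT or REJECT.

Answer: ACCEPT

Derivation:
start: ε-closure({0}) = {0,2,4,6}
'b' @ 1: {1,3,5,6,7}  [accepting]
'a' @ 2: {1,5,6,7}  [accepting]
'a' @ 3: {1,5,6,7}  [accepting]
after full input: {1,5,6,7}  (accept=1 in)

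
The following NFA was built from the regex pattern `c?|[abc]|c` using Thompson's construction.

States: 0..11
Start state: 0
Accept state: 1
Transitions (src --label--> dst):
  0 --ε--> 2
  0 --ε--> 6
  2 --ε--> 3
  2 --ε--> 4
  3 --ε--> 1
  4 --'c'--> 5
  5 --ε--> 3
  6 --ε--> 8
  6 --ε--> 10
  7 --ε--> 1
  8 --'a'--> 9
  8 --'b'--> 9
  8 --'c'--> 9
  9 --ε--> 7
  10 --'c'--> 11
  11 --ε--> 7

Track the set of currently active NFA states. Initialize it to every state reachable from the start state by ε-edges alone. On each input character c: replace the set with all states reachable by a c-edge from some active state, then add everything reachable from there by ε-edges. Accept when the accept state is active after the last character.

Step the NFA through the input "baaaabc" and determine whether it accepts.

S₀ = ε-closure({0}) = {0,1,2,3,4,6,8,10}
'b' @ 1: {1,7,9}  [accepting]
'a' @ 2: {}  — state set empty
rest 'aaabc' ignored (set empty)
final: {}; accept 1 not in set

Answer: REJECT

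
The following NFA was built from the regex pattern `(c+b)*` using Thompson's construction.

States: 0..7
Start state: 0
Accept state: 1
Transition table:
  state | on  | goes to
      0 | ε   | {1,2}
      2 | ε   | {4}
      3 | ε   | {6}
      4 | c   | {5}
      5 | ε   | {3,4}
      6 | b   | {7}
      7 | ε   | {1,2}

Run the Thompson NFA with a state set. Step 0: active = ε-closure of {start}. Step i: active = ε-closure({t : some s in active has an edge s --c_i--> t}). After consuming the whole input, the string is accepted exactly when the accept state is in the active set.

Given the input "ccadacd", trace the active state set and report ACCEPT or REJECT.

S₀ = ε-closure({0}) = {0,1,2,4}
'c' @ 1: {3,4,5,6}
'c' @ 2: {3,4,5,6}
'a' @ 3: {}  — dead — no transitions
rest 'dacd' ignored (set empty)
after full input: {}  (accept=1 not in)

Answer: REJECT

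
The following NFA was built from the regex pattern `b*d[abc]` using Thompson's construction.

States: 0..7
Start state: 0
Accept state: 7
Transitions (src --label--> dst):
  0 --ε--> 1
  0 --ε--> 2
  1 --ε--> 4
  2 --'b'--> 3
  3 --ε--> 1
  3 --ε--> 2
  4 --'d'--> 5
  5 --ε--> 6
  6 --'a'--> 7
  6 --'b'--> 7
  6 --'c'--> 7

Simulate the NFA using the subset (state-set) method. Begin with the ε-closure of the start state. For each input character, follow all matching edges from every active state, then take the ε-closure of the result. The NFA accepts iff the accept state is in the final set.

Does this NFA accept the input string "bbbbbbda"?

Answer: ACCEPT

Derivation:
initial (ε-close {0}): {0,1,2,4}
'b' @ 1: {1,2,3,4}
'b' @ 2: {1,2,3,4}
'b' @ 3: {1,2,3,4}
'b' @ 4: {1,2,3,4}
'b' @ 5: {1,2,3,4}
'b' @ 6: {1,2,3,4}
'd' @ 7: {5,6}
'a' @ 8: {7}  [accepting]
after full input: {7}  (accept=7 in)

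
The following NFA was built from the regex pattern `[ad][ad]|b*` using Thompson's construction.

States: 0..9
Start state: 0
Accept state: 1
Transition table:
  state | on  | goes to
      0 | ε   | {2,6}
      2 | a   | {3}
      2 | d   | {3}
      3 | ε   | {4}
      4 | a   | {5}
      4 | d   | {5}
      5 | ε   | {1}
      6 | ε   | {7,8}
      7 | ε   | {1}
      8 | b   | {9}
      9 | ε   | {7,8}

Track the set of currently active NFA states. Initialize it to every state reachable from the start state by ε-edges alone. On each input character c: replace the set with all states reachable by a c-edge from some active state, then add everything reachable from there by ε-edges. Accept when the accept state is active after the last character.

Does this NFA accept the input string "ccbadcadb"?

Answer: REJECT

Steps:
start: ε-closure({0}) = {0,1,2,6,7,8}
'c' @ 1: {}  — state set empty
rest 'cbadcadb' ignored (set empty)
end set {} — state 1 not in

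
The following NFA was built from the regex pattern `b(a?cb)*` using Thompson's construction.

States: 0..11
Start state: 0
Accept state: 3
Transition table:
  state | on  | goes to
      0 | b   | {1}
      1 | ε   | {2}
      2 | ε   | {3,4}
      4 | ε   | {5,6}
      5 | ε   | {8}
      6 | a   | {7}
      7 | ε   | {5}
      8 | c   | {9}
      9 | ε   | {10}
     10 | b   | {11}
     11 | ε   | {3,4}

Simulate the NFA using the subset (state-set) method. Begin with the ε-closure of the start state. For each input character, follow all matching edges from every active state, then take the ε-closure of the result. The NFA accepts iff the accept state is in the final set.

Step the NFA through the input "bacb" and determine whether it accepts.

Answer: ACCEPT

Derivation:
S₀ = ε-closure({0}) = {0}
'b' @ 1: {1,2,3,4,5,6,8}  (accept∈set)
'a' @ 2: {5,7,8}
'c' @ 3: {9,10}
'b' @ 4: {3,4,5,6,8,11}  (accept∈set)
end set {3,4,5,6,8,11} — state 3 in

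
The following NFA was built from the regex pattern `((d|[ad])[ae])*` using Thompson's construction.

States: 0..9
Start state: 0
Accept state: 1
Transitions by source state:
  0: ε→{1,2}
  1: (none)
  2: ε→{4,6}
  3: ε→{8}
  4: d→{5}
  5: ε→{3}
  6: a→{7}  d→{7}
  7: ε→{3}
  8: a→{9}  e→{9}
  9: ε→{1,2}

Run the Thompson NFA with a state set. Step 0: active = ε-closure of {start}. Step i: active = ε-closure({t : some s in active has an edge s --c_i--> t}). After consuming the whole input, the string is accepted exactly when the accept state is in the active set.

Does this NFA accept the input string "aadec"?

S₀ = ε-closure({0}) = {0,1,2,4,6}
'a' @ 1: {3,7,8}
'a' @ 2: {1,2,4,6,9}  [accepting]
'd' @ 3: {3,5,7,8}
'e' @ 4: {1,2,4,6,9}  [accepting]
'c' @ 5: {}  — state set empty
after full input: {}  (accept=1 not in)

Answer: REJECT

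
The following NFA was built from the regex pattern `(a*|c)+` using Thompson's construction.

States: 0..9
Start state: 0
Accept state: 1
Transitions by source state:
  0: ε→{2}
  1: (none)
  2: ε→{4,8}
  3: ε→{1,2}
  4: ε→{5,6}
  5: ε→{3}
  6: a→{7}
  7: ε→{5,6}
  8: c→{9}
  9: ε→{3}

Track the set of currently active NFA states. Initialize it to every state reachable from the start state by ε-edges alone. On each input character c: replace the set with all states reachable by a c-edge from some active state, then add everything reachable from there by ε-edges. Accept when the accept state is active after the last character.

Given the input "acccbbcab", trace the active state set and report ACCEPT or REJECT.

start: ε-closure({0}) = {0,1,2,3,4,5,6,8}
'a' @ 1: {1,2,3,4,5,6,7,8}  ✓accept
'c' @ 2: {1,2,3,4,5,6,8,9}  ✓accept
'c' @ 3: {1,2,3,4,5,6,8,9}  ✓accept
'c' @ 4: {1,2,3,4,5,6,8,9}  ✓accept
'b' @ 5: {}  — dead — no transitions
rest 'bcab' ignored (set empty)
final: {}; accept 1 not in set

Answer: REJECT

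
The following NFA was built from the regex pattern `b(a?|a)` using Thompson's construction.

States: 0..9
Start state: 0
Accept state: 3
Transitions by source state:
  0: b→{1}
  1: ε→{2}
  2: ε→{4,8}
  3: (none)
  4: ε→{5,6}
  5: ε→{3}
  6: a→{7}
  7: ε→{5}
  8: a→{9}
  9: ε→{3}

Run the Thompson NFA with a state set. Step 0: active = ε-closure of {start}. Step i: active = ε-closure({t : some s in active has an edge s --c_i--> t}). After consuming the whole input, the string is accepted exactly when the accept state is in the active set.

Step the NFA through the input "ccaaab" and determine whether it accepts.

Answer: REJECT

Trace:
initial (ε-close {0}): {0}
'c' @ 1: {}  — no active states
rest 'caaab' ignored (set empty)
after full input: {}  (accept=3 not in)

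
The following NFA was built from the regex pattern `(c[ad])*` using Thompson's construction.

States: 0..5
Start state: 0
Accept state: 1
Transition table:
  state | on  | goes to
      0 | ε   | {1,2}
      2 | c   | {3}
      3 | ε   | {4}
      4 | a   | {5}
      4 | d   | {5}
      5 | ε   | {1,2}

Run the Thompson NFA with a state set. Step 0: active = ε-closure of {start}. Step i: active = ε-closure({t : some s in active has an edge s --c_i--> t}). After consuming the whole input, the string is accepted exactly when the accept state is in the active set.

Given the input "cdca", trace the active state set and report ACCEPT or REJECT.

start: ε-closure({0}) = {0,1,2}
'c' @ 1: {3,4}
'd' @ 2: {1,2,5}  ✓accept
'c' @ 3: {3,4}
'a' @ 4: {1,2,5}  ✓accept
final: {1,2,5}; accept 1 in set

Answer: ACCEPT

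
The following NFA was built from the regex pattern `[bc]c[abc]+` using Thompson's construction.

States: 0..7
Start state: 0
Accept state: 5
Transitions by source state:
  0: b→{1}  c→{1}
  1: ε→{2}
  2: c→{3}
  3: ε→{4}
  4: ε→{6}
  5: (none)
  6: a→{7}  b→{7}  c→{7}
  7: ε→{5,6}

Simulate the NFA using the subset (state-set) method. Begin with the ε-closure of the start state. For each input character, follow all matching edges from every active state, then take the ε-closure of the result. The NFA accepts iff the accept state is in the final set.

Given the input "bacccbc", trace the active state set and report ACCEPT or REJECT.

Answer: REJECT

Trace:
initial (ε-close {0}): {0}
'b' @ 1: {1,2}
'a' @ 2: {}  — dead — no transitions
rest 'cccbc' ignored (set empty)
end set {} — state 5 not in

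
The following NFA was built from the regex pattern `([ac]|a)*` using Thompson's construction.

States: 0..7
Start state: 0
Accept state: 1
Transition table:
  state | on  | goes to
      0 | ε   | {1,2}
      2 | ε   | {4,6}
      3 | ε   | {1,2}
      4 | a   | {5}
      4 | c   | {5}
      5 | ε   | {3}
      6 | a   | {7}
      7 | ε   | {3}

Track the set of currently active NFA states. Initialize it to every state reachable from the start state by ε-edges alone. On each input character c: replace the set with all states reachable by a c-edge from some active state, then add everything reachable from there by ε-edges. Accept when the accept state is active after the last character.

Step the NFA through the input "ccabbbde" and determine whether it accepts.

Answer: REJECT

Trace:
S₀ = ε-closure({0}) = {0,1,2,4,6}
'c' @ 1: {1,2,3,4,5,6}  [accepting]
'c' @ 2: {1,2,3,4,5,6}  [accepting]
'a' @ 3: {1,2,3,4,5,6,7}  [accepting]
'b' @ 4: {}  — state set empty
rest 'bbde' ignored (set empty)
after full input: {}  (accept=1 not in)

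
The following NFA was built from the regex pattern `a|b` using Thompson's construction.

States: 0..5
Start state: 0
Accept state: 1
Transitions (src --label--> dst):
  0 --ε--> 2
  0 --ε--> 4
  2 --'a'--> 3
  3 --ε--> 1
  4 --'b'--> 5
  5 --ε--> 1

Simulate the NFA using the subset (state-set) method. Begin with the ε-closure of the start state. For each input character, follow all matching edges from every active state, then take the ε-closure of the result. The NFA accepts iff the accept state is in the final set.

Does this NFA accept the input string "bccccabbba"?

Answer: REJECT

Steps:
start: ε-closure({0}) = {0,2,4}
'b' @ 1: {1,5}  ✓accept
'c' @ 2: {}  — state set empty
rest 'cccabbba' ignored (set empty)
after full input: {}  (accept=1 not in)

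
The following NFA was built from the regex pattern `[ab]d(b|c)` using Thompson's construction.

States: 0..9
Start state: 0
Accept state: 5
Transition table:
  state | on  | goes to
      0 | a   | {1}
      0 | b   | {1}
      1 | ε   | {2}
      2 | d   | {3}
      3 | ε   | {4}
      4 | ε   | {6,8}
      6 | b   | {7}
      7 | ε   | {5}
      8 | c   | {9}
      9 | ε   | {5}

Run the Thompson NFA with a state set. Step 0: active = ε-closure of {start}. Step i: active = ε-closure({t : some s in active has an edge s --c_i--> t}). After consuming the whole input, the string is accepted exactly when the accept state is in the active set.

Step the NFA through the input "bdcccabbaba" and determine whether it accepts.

initial (ε-close {0}): {0}
'b' @ 1: {1,2}
'd' @ 2: {3,4,6,8}
'c' @ 3: {5,9}  [accepting]
'c' @ 4: {}  — no active states
rest 'cabbaba' ignored (set empty)
final: {}; accept 5 not in set

Answer: REJECT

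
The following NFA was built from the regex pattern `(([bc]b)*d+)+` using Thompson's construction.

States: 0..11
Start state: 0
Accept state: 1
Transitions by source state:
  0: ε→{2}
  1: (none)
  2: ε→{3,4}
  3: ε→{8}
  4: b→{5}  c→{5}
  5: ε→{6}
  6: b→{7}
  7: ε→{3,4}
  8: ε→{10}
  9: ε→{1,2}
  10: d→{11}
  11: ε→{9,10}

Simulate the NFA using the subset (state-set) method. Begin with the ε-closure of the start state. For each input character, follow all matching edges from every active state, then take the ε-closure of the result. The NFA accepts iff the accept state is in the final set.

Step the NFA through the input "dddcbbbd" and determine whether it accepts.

initial (ε-close {0}): {0,2,3,4,8,10}
'd' @ 1: {1,2,3,4,8,9,10,11}  [accepting]
'd' @ 2: {1,2,3,4,8,9,10,11}  [accepting]
'd' @ 3: {1,2,3,4,8,9,10,11}  [accepting]
'c' @ 4: {5,6}
'b' @ 5: {3,4,7,8,10}
'b' @ 6: {5,6}
'b' @ 7: {3,4,7,8,10}
'd' @ 8: {1,2,3,4,8,9,10,11}  [accepting]
final: {1,2,3,4,8,9,10,11}; accept 1 in set

Answer: ACCEPT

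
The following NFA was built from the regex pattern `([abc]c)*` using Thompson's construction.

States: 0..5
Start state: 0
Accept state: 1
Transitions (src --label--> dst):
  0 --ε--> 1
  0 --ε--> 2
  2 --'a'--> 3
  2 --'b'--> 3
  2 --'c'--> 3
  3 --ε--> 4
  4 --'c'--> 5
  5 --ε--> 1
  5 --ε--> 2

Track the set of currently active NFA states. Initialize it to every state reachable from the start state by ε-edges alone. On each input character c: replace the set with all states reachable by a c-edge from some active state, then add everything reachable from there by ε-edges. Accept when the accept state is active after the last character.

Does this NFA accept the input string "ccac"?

initial (ε-close {0}): {0,1,2}
'c' @ 1: {3,4}
'c' @ 2: {1,2,5}  [accepting]
'a' @ 3: {3,4}
'c' @ 4: {1,2,5}  [accepting]
final: {1,2,5}; accept 1 in set

Answer: ACCEPT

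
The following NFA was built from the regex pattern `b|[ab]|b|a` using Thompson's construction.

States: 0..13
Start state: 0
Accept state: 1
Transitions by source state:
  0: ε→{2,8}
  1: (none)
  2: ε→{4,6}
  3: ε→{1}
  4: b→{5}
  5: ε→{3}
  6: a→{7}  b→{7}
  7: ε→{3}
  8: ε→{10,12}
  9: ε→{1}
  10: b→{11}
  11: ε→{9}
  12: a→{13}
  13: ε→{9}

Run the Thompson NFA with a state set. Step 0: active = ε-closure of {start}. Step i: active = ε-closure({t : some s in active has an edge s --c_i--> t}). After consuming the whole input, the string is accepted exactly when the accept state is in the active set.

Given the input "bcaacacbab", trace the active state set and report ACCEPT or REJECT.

Answer: REJECT

Derivation:
start: ε-closure({0}) = {0,2,4,6,8,10,12}
'b' @ 1: {1,3,5,7,9,11}  [accepting]
'c' @ 2: {}  — no active states
rest 'aacacbab' ignored (set empty)
after full input: {}  (accept=1 not in)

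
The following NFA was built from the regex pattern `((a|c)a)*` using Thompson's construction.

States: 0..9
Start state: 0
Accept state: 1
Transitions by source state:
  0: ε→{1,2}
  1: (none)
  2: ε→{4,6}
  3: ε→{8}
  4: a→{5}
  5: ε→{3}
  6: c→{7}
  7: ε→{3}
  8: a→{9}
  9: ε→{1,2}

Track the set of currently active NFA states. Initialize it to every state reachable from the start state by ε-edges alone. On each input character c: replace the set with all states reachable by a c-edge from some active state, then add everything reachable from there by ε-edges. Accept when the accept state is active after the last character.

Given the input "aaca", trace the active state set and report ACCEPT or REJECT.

Answer: ACCEPT

Trace:
S₀ = ε-closure({0}) = {0,1,2,4,6}
'a' @ 1: {3,5,8}
'a' @ 2: {1,2,4,6,9}  (accept∈set)
'c' @ 3: {3,7,8}
'a' @ 4: {1,2,4,6,9}  (accept∈set)
end set {1,2,4,6,9} — state 1 in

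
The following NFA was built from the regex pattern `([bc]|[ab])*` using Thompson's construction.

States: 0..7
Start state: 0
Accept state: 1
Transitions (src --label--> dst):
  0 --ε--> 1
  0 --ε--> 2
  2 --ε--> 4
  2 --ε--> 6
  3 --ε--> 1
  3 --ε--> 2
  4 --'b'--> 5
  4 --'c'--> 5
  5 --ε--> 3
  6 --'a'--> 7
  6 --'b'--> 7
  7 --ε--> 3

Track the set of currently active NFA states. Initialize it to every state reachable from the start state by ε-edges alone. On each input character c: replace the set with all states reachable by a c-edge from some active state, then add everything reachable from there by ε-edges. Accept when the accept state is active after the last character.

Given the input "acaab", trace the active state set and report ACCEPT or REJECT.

initial (ε-close {0}): {0,1,2,4,6}
'a' @ 1: {1,2,3,4,6,7}  ✓accept
'c' @ 2: {1,2,3,4,5,6}  ✓accept
'a' @ 3: {1,2,3,4,6,7}  ✓accept
'a' @ 4: {1,2,3,4,6,7}  ✓accept
'b' @ 5: {1,2,3,4,5,6,7}  ✓accept
end set {1,2,3,4,5,6,7} — state 1 in

Answer: ACCEPT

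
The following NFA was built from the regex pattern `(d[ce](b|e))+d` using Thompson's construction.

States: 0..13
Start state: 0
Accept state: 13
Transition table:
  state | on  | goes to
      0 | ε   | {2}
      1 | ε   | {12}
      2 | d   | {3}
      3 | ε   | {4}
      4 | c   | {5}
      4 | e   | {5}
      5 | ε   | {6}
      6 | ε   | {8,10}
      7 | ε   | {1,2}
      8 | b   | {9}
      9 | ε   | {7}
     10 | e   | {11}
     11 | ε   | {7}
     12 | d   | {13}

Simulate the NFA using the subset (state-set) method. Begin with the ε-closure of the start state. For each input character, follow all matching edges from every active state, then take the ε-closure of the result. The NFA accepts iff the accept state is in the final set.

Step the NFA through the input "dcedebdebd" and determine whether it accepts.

start: ε-closure({0}) = {0,2}
'd' @ 1: {3,4}
'c' @ 2: {5,6,8,10}
'e' @ 3: {1,2,7,11,12}
'd' @ 4: {3,4,13}  [accepting]
'e' @ 5: {5,6,8,10}
'b' @ 6: {1,2,7,9,12}
'd' @ 7: {3,4,13}  [accepting]
'e' @ 8: {5,6,8,10}
'b' @ 9: {1,2,7,9,12}
'd' @ 10: {3,4,13}  [accepting]
end set {3,4,13} — state 13 in

Answer: ACCEPT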